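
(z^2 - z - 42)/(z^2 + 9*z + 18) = (z - 7)/(z + 3)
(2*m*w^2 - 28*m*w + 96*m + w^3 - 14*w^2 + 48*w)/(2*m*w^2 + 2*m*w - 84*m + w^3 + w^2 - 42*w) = (w - 8)/(w + 7)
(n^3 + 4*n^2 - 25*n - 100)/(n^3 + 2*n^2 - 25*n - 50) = (n + 4)/(n + 2)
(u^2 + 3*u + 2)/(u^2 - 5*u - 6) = (u + 2)/(u - 6)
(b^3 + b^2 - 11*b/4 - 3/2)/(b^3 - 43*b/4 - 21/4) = (2*b^2 + b - 6)/(2*b^2 - b - 21)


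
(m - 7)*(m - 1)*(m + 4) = m^3 - 4*m^2 - 25*m + 28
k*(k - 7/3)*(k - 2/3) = k^3 - 3*k^2 + 14*k/9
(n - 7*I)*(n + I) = n^2 - 6*I*n + 7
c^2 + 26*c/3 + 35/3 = (c + 5/3)*(c + 7)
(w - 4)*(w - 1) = w^2 - 5*w + 4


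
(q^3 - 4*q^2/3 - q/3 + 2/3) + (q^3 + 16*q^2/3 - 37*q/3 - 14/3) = 2*q^3 + 4*q^2 - 38*q/3 - 4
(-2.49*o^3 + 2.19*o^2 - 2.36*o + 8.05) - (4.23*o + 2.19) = -2.49*o^3 + 2.19*o^2 - 6.59*o + 5.86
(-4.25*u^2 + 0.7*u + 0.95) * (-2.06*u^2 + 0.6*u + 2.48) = 8.755*u^4 - 3.992*u^3 - 12.077*u^2 + 2.306*u + 2.356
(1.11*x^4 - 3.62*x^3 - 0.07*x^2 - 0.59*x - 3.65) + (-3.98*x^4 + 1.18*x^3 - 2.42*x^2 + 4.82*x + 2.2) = -2.87*x^4 - 2.44*x^3 - 2.49*x^2 + 4.23*x - 1.45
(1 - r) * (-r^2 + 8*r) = r^3 - 9*r^2 + 8*r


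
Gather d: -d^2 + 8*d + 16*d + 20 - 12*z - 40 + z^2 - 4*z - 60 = -d^2 + 24*d + z^2 - 16*z - 80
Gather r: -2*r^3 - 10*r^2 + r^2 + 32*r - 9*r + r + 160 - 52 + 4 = -2*r^3 - 9*r^2 + 24*r + 112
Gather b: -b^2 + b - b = -b^2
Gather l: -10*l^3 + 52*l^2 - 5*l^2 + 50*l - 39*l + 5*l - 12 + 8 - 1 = -10*l^3 + 47*l^2 + 16*l - 5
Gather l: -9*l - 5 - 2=-9*l - 7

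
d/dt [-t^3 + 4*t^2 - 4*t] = -3*t^2 + 8*t - 4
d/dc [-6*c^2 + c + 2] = 1 - 12*c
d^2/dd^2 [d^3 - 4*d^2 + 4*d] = 6*d - 8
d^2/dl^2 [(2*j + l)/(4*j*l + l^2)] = 2*(3*l*(-2*j - l)*(4*j + l) + 4*(2*j + l)^3)/(l^3*(4*j + l)^3)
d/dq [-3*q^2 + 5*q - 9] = 5 - 6*q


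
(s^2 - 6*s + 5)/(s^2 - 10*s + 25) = (s - 1)/(s - 5)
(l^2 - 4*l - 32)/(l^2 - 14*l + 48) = (l + 4)/(l - 6)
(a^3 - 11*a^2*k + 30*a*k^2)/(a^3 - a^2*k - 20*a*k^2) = (a - 6*k)/(a + 4*k)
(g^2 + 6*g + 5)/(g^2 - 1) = (g + 5)/(g - 1)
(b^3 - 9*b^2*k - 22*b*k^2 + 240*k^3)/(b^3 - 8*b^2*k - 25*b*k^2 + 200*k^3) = (b - 6*k)/(b - 5*k)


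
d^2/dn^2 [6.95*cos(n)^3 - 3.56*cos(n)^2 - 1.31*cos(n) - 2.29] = -3.9025*cos(n) + 7.12*cos(2*n) - 15.6375*cos(3*n)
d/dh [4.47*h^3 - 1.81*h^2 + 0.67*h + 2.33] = 13.41*h^2 - 3.62*h + 0.67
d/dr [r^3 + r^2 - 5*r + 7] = 3*r^2 + 2*r - 5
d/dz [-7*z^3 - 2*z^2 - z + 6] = -21*z^2 - 4*z - 1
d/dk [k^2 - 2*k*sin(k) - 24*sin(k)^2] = -2*k*cos(k) + 2*k - 2*sin(k) - 24*sin(2*k)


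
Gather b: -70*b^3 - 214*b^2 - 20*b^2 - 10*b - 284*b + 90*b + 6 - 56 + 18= -70*b^3 - 234*b^2 - 204*b - 32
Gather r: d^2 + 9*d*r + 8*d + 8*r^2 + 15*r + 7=d^2 + 8*d + 8*r^2 + r*(9*d + 15) + 7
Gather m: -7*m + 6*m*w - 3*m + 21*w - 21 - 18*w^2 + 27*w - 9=m*(6*w - 10) - 18*w^2 + 48*w - 30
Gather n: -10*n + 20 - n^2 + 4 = -n^2 - 10*n + 24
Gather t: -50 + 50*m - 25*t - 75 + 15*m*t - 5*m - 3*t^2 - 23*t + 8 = 45*m - 3*t^2 + t*(15*m - 48) - 117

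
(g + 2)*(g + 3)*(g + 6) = g^3 + 11*g^2 + 36*g + 36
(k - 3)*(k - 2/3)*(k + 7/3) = k^3 - 4*k^2/3 - 59*k/9 + 14/3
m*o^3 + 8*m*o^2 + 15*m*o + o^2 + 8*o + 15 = (o + 3)*(o + 5)*(m*o + 1)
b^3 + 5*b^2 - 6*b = b*(b - 1)*(b + 6)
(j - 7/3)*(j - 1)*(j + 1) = j^3 - 7*j^2/3 - j + 7/3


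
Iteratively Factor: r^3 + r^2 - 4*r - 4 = (r + 2)*(r^2 - r - 2) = (r + 1)*(r + 2)*(r - 2)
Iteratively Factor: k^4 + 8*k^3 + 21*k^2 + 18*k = (k)*(k^3 + 8*k^2 + 21*k + 18) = k*(k + 2)*(k^2 + 6*k + 9) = k*(k + 2)*(k + 3)*(k + 3)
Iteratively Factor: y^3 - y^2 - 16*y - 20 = (y + 2)*(y^2 - 3*y - 10) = (y - 5)*(y + 2)*(y + 2)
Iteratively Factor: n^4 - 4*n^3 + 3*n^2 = (n)*(n^3 - 4*n^2 + 3*n) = n*(n - 3)*(n^2 - n) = n*(n - 3)*(n - 1)*(n)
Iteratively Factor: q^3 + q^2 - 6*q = (q + 3)*(q^2 - 2*q) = (q - 2)*(q + 3)*(q)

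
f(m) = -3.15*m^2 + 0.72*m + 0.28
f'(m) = 0.72 - 6.3*m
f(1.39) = -4.81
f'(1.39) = -8.04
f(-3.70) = -45.51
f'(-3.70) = 24.03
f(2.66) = -20.09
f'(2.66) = -16.04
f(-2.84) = -27.17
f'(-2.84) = 18.61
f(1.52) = -5.90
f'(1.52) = -8.86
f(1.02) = -2.26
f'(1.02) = -5.71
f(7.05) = -151.21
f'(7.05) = -43.70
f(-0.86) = -2.67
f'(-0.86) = 6.14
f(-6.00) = -117.44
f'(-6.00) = 38.52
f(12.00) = -444.68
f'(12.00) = -74.88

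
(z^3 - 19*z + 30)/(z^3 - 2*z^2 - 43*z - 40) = (z^2 - 5*z + 6)/(z^2 - 7*z - 8)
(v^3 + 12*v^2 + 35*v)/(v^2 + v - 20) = v*(v + 7)/(v - 4)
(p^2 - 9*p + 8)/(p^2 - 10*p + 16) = (p - 1)/(p - 2)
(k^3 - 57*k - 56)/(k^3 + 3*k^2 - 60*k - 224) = (k + 1)/(k + 4)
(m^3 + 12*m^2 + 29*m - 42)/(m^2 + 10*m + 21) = (m^2 + 5*m - 6)/(m + 3)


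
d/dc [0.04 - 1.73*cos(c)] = 1.73*sin(c)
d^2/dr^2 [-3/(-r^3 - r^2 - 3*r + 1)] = 6*(-(3*r + 1)*(r^3 + r^2 + 3*r - 1) + (3*r^2 + 2*r + 3)^2)/(r^3 + r^2 + 3*r - 1)^3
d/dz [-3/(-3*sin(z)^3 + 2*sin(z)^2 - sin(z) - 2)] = 3*(-9*sin(z)^2 + 4*sin(z) - 1)*cos(z)/(3*sin(z)^3 - 2*sin(z)^2 + sin(z) + 2)^2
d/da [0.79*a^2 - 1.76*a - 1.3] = 1.58*a - 1.76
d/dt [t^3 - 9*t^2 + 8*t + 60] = 3*t^2 - 18*t + 8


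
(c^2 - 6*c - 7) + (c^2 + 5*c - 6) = 2*c^2 - c - 13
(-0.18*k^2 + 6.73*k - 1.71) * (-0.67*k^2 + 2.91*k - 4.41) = 0.1206*k^4 - 5.0329*k^3 + 21.5238*k^2 - 34.6554*k + 7.5411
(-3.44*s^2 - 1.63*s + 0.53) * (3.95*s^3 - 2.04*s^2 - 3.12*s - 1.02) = -13.588*s^5 + 0.5791*s^4 + 16.1515*s^3 + 7.5132*s^2 + 0.00899999999999967*s - 0.5406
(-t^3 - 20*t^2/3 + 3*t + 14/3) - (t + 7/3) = -t^3 - 20*t^2/3 + 2*t + 7/3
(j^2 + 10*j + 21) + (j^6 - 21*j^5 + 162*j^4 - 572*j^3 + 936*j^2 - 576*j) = j^6 - 21*j^5 + 162*j^4 - 572*j^3 + 937*j^2 - 566*j + 21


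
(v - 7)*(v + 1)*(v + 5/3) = v^3 - 13*v^2/3 - 17*v - 35/3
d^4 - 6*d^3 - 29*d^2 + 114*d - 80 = (d - 8)*(d - 2)*(d - 1)*(d + 5)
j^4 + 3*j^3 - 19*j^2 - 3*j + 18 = (j - 3)*(j - 1)*(j + 1)*(j + 6)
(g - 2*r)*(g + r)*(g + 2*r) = g^3 + g^2*r - 4*g*r^2 - 4*r^3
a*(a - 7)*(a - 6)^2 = a^4 - 19*a^3 + 120*a^2 - 252*a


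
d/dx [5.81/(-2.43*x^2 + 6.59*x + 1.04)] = (28.2366*x - 38.2879)/(-2.43*x^2 + 6.59*x + 1.04)^2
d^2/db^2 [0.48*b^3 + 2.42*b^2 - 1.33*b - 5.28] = 2.88*b + 4.84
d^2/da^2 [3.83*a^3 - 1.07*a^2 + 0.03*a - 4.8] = 22.98*a - 2.14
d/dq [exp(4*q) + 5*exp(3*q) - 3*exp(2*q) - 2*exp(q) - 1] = (4*exp(3*q) + 15*exp(2*q) - 6*exp(q) - 2)*exp(q)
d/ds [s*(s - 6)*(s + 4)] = 3*s^2 - 4*s - 24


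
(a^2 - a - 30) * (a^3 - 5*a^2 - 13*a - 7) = a^5 - 6*a^4 - 38*a^3 + 156*a^2 + 397*a + 210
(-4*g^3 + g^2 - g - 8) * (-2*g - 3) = 8*g^4 + 10*g^3 - g^2 + 19*g + 24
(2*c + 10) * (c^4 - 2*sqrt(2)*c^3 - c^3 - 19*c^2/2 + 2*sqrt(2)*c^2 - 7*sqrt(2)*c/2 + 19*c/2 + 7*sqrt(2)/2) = 2*c^5 - 4*sqrt(2)*c^4 + 8*c^4 - 29*c^3 - 16*sqrt(2)*c^3 - 76*c^2 + 13*sqrt(2)*c^2 - 28*sqrt(2)*c + 95*c + 35*sqrt(2)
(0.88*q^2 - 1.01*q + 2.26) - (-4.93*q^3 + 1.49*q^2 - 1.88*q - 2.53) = 4.93*q^3 - 0.61*q^2 + 0.87*q + 4.79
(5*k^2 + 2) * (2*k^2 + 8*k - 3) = 10*k^4 + 40*k^3 - 11*k^2 + 16*k - 6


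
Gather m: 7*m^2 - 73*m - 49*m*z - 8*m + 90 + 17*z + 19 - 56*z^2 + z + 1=7*m^2 + m*(-49*z - 81) - 56*z^2 + 18*z + 110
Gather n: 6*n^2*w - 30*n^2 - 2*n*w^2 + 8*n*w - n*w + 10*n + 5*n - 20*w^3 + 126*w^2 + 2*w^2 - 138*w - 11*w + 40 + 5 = n^2*(6*w - 30) + n*(-2*w^2 + 7*w + 15) - 20*w^3 + 128*w^2 - 149*w + 45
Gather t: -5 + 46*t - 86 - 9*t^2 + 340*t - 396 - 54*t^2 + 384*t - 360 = -63*t^2 + 770*t - 847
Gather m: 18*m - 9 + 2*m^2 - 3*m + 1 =2*m^2 + 15*m - 8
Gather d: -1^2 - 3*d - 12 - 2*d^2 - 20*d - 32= -2*d^2 - 23*d - 45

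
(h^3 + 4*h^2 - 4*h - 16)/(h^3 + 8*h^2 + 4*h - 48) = (h + 2)/(h + 6)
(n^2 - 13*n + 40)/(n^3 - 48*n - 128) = (n - 5)/(n^2 + 8*n + 16)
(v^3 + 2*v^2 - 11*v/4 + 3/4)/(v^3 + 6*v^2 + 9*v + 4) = (4*v^3 + 8*v^2 - 11*v + 3)/(4*(v^3 + 6*v^2 + 9*v + 4))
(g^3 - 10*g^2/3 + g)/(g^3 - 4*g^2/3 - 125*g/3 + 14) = g*(g - 3)/(g^2 - g - 42)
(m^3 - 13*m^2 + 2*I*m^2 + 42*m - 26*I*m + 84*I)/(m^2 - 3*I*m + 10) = (m^2 - 13*m + 42)/(m - 5*I)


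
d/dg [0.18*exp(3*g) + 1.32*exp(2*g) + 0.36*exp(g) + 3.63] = (0.54*exp(2*g) + 2.64*exp(g) + 0.36)*exp(g)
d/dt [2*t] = 2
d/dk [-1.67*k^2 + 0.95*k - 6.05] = 0.95 - 3.34*k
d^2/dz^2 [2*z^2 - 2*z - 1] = 4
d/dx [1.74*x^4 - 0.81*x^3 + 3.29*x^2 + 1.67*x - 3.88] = 6.96*x^3 - 2.43*x^2 + 6.58*x + 1.67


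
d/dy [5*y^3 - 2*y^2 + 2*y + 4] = 15*y^2 - 4*y + 2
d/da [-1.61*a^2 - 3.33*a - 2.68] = -3.22*a - 3.33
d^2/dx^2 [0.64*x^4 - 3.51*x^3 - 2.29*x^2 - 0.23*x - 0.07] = 7.68*x^2 - 21.06*x - 4.58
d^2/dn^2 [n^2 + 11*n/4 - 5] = 2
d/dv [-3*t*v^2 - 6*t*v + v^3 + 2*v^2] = -6*t*v - 6*t + 3*v^2 + 4*v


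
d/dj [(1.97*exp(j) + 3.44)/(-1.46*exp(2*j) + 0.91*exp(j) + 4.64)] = (2.8762*exp(2*j) + 10.0448*exp(j) + 6.0104)*exp(j)/(2.1316*exp(4*j) - 2.6572*exp(3*j) - 12.7207*exp(2*j) + 8.4448*exp(j) + 21.5296)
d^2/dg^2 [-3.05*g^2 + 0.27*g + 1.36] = -6.10000000000000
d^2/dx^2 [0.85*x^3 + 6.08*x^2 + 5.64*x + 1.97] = 5.1*x + 12.16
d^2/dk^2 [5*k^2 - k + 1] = 10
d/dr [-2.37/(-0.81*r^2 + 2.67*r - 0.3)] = (6.3279 - 3.8394*r)/(0.81*r^2 - 2.67*r + 0.3)^2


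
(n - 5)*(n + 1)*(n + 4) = n^3 - 21*n - 20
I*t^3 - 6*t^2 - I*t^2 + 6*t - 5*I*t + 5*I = (t + I)*(t + 5*I)*(I*t - I)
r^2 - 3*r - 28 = (r - 7)*(r + 4)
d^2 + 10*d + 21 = (d + 3)*(d + 7)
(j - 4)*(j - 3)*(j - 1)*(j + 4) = j^4 - 4*j^3 - 13*j^2 + 64*j - 48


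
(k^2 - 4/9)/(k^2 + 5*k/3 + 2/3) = (k - 2/3)/(k + 1)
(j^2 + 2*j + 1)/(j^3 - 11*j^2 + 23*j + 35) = (j + 1)/(j^2 - 12*j + 35)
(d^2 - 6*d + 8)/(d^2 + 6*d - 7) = (d^2 - 6*d + 8)/(d^2 + 6*d - 7)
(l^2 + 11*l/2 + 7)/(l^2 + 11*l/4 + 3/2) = 2*(2*l + 7)/(4*l + 3)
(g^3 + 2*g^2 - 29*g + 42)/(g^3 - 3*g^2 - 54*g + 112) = (g - 3)/(g - 8)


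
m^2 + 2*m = m*(m + 2)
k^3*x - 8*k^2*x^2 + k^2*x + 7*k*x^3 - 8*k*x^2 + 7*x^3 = (k - 7*x)*(k - x)*(k*x + x)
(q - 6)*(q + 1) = q^2 - 5*q - 6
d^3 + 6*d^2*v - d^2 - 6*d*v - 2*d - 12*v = (d - 2)*(d + 1)*(d + 6*v)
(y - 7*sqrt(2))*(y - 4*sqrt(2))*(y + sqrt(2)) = y^3 - 10*sqrt(2)*y^2 + 34*y + 56*sqrt(2)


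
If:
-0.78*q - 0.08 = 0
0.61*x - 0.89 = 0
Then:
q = -0.10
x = 1.46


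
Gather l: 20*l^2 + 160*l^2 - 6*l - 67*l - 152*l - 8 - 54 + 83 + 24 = 180*l^2 - 225*l + 45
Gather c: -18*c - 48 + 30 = -18*c - 18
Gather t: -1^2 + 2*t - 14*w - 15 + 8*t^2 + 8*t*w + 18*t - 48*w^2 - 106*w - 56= 8*t^2 + t*(8*w + 20) - 48*w^2 - 120*w - 72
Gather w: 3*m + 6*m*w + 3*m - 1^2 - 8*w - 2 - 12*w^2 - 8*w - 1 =6*m - 12*w^2 + w*(6*m - 16) - 4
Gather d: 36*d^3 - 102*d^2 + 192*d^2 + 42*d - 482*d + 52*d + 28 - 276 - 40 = 36*d^3 + 90*d^2 - 388*d - 288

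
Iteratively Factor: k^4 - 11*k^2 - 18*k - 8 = (k + 2)*(k^3 - 2*k^2 - 7*k - 4) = (k + 1)*(k + 2)*(k^2 - 3*k - 4) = (k - 4)*(k + 1)*(k + 2)*(k + 1)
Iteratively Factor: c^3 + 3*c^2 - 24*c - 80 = (c + 4)*(c^2 - c - 20) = (c + 4)^2*(c - 5)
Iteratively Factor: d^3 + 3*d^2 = (d)*(d^2 + 3*d) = d^2*(d + 3)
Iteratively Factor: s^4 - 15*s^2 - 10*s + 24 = (s - 1)*(s^3 + s^2 - 14*s - 24) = (s - 4)*(s - 1)*(s^2 + 5*s + 6) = (s - 4)*(s - 1)*(s + 3)*(s + 2)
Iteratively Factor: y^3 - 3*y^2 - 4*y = (y + 1)*(y^2 - 4*y) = (y - 4)*(y + 1)*(y)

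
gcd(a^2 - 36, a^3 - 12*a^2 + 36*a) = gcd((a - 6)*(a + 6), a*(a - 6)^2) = a - 6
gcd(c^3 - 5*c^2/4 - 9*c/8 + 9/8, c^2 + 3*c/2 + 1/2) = c + 1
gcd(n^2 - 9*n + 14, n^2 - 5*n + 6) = n - 2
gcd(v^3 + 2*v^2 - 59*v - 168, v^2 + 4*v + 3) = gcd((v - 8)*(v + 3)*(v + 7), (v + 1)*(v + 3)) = v + 3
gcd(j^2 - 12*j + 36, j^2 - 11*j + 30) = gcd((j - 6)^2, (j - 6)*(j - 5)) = j - 6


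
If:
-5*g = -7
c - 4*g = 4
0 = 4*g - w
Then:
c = 48/5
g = 7/5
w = 28/5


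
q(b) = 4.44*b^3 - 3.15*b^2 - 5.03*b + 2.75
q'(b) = 13.32*b^2 - 6.3*b - 5.03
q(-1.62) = -16.25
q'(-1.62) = 40.13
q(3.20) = 99.89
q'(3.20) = 111.21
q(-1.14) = -2.19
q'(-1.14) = 19.46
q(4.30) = 275.89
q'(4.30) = 214.17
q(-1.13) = -1.99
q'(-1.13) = 19.10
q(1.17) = -0.34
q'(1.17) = 5.83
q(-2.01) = -35.92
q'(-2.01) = 61.45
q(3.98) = 212.75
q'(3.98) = 180.89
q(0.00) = 2.75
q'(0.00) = -5.03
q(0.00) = 2.75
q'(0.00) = -5.03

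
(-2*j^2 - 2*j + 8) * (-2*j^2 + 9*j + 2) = 4*j^4 - 14*j^3 - 38*j^2 + 68*j + 16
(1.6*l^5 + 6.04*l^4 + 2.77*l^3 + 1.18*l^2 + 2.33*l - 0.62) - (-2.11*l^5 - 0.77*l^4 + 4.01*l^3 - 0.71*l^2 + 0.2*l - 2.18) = 3.71*l^5 + 6.81*l^4 - 1.24*l^3 + 1.89*l^2 + 2.13*l + 1.56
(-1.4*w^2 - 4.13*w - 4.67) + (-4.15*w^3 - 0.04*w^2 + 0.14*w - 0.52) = -4.15*w^3 - 1.44*w^2 - 3.99*w - 5.19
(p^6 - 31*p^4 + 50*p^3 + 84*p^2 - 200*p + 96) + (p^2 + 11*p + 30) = p^6 - 31*p^4 + 50*p^3 + 85*p^2 - 189*p + 126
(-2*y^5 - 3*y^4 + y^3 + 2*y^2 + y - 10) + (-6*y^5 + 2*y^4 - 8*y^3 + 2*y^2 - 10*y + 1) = -8*y^5 - y^4 - 7*y^3 + 4*y^2 - 9*y - 9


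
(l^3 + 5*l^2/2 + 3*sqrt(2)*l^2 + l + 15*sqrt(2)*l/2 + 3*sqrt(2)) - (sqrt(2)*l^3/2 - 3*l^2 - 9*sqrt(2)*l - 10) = -sqrt(2)*l^3/2 + l^3 + 3*sqrt(2)*l^2 + 11*l^2/2 + l + 33*sqrt(2)*l/2 + 3*sqrt(2) + 10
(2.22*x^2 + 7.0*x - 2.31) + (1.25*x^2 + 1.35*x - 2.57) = 3.47*x^2 + 8.35*x - 4.88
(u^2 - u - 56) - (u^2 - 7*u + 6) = 6*u - 62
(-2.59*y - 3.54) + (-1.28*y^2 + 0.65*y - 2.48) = -1.28*y^2 - 1.94*y - 6.02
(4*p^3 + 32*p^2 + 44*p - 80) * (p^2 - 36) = 4*p^5 + 32*p^4 - 100*p^3 - 1232*p^2 - 1584*p + 2880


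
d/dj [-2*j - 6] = -2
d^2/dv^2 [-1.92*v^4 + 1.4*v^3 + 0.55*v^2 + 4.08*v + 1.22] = -23.04*v^2 + 8.4*v + 1.1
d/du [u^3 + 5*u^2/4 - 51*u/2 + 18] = 3*u^2 + 5*u/2 - 51/2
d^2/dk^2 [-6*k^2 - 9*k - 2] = -12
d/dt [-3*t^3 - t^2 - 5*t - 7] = -9*t^2 - 2*t - 5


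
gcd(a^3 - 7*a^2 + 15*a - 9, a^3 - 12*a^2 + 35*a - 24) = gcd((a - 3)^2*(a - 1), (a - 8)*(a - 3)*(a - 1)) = a^2 - 4*a + 3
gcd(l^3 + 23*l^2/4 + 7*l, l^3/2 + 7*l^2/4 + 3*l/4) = l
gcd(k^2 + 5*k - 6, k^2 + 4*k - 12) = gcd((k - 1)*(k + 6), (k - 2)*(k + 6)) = k + 6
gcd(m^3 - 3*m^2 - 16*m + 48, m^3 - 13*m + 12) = m^2 + m - 12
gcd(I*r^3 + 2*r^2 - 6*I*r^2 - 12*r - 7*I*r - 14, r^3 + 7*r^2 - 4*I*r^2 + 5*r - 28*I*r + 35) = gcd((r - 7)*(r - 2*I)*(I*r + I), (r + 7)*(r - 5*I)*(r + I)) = 1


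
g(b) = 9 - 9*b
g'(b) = -9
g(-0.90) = 17.10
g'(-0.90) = -9.00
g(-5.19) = 55.71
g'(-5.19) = -9.00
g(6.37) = -48.33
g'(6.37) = -9.00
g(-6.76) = 69.84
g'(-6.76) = -9.00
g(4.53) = -31.77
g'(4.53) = -9.00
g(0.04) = 8.64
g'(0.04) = -9.00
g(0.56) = 3.96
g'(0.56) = -9.00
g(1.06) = -0.54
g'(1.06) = -9.00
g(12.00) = -99.00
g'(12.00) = -9.00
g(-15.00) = 144.00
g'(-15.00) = -9.00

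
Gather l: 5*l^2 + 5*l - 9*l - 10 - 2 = 5*l^2 - 4*l - 12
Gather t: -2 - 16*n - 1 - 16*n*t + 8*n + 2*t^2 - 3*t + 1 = -8*n + 2*t^2 + t*(-16*n - 3) - 2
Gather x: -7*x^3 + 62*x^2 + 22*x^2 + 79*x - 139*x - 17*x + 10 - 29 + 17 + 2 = -7*x^3 + 84*x^2 - 77*x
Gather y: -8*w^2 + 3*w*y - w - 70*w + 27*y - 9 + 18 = -8*w^2 - 71*w + y*(3*w + 27) + 9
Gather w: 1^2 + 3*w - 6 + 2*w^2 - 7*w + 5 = 2*w^2 - 4*w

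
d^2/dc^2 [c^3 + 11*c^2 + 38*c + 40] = 6*c + 22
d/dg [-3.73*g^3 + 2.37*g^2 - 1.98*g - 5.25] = -11.19*g^2 + 4.74*g - 1.98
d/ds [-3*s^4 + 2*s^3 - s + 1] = -12*s^3 + 6*s^2 - 1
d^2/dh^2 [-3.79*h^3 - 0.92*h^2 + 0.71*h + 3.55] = -22.74*h - 1.84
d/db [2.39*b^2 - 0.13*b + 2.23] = 4.78*b - 0.13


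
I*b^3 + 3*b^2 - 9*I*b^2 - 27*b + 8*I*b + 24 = (b - 8)*(b - 3*I)*(I*b - I)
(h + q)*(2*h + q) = 2*h^2 + 3*h*q + q^2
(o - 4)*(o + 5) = o^2 + o - 20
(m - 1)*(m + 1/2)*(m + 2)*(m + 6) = m^4 + 15*m^3/2 + 15*m^2/2 - 10*m - 6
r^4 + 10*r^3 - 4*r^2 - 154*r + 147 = (r - 3)*(r - 1)*(r + 7)^2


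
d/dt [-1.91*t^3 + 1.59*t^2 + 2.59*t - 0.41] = -5.73*t^2 + 3.18*t + 2.59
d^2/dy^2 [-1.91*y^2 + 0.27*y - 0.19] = -3.82000000000000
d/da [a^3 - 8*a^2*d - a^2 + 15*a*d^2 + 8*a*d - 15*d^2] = 3*a^2 - 16*a*d - 2*a + 15*d^2 + 8*d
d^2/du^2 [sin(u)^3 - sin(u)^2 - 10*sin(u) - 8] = -9*sin(u)^3 + 4*sin(u)^2 + 16*sin(u) - 2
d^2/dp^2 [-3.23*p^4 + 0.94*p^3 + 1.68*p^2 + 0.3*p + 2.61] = -38.76*p^2 + 5.64*p + 3.36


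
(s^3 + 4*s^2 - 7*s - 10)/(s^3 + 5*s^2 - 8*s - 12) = (s + 5)/(s + 6)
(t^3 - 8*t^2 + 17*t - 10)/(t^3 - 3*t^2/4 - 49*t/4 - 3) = 4*(-t^3 + 8*t^2 - 17*t + 10)/(-4*t^3 + 3*t^2 + 49*t + 12)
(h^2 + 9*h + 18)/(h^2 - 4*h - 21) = (h + 6)/(h - 7)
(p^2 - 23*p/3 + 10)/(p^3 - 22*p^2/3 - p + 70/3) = (3*p^2 - 23*p + 30)/(3*p^3 - 22*p^2 - 3*p + 70)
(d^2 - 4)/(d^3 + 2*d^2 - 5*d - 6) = (d + 2)/(d^2 + 4*d + 3)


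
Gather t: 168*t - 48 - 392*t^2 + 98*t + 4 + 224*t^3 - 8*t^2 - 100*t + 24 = 224*t^3 - 400*t^2 + 166*t - 20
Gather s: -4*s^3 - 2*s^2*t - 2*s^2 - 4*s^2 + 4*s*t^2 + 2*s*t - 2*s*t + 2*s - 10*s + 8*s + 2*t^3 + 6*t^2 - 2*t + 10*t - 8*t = -4*s^3 + s^2*(-2*t - 6) + 4*s*t^2 + 2*t^3 + 6*t^2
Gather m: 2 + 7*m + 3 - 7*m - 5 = 0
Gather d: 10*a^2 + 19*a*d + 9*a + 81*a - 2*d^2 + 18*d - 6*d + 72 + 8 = 10*a^2 + 90*a - 2*d^2 + d*(19*a + 12) + 80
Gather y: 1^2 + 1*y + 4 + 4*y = 5*y + 5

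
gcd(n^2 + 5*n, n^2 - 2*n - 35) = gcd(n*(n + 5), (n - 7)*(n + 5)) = n + 5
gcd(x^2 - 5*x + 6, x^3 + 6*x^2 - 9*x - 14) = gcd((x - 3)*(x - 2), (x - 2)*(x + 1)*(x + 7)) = x - 2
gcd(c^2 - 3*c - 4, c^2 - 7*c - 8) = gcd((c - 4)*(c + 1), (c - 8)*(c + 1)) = c + 1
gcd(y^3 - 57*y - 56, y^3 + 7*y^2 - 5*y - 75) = 1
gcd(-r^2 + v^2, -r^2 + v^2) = r^2 - v^2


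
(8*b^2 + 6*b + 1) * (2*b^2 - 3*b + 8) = 16*b^4 - 12*b^3 + 48*b^2 + 45*b + 8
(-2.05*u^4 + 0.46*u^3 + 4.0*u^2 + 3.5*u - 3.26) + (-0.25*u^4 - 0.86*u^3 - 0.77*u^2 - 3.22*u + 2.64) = -2.3*u^4 - 0.4*u^3 + 3.23*u^2 + 0.28*u - 0.62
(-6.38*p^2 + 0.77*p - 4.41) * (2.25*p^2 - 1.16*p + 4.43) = -14.355*p^4 + 9.1333*p^3 - 39.0791*p^2 + 8.5267*p - 19.5363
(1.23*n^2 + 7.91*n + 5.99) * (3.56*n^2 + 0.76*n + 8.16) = 4.3788*n^4 + 29.0944*n^3 + 37.3728*n^2 + 69.098*n + 48.8784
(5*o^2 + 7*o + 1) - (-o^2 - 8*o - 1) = 6*o^2 + 15*o + 2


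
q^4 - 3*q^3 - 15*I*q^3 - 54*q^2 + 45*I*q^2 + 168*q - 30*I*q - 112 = (q - 2)*(q - 1)*(q - 8*I)*(q - 7*I)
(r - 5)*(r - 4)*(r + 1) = r^3 - 8*r^2 + 11*r + 20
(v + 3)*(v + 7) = v^2 + 10*v + 21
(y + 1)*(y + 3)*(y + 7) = y^3 + 11*y^2 + 31*y + 21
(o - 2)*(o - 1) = o^2 - 3*o + 2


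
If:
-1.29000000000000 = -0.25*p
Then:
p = 5.16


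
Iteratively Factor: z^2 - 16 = (z - 4)*(z + 4)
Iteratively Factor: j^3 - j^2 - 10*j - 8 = (j + 1)*(j^2 - 2*j - 8) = (j + 1)*(j + 2)*(j - 4)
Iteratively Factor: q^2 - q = (q)*(q - 1)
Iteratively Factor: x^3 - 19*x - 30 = (x + 2)*(x^2 - 2*x - 15) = (x - 5)*(x + 2)*(x + 3)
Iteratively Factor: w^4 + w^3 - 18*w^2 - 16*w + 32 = (w - 4)*(w^3 + 5*w^2 + 2*w - 8) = (w - 4)*(w + 4)*(w^2 + w - 2) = (w - 4)*(w - 1)*(w + 4)*(w + 2)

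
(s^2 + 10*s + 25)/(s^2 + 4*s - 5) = (s + 5)/(s - 1)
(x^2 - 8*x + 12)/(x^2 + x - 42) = (x - 2)/(x + 7)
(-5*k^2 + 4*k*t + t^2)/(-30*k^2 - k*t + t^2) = (-k + t)/(-6*k + t)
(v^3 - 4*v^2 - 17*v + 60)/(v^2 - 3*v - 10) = (v^2 + v - 12)/(v + 2)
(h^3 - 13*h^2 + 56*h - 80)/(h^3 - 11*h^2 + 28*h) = (h^2 - 9*h + 20)/(h*(h - 7))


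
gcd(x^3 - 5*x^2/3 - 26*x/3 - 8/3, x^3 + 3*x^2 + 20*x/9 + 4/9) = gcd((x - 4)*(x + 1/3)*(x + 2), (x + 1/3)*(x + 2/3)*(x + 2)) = x^2 + 7*x/3 + 2/3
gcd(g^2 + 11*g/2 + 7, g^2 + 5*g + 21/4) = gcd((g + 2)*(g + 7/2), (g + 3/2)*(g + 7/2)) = g + 7/2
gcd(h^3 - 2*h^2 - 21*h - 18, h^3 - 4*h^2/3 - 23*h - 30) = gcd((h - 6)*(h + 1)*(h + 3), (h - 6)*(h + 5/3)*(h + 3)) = h^2 - 3*h - 18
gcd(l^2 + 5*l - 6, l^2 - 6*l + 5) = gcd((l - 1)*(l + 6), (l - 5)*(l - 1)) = l - 1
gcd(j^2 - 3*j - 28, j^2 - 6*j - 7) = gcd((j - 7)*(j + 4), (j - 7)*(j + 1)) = j - 7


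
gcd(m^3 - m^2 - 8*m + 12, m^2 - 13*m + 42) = 1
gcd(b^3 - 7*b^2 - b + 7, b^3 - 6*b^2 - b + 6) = b^2 - 1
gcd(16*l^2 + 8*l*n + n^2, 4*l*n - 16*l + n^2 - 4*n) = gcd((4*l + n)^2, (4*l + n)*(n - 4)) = 4*l + n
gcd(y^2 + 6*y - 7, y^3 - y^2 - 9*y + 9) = y - 1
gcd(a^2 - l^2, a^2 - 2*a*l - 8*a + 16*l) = 1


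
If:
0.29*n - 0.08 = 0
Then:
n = 0.28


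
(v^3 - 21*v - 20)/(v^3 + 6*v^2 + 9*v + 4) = (v - 5)/(v + 1)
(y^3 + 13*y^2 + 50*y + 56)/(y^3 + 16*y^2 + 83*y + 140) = (y + 2)/(y + 5)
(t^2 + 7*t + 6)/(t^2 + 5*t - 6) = (t + 1)/(t - 1)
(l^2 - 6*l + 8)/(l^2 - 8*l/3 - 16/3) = 3*(l - 2)/(3*l + 4)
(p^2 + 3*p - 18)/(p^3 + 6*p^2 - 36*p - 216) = (p - 3)/(p^2 - 36)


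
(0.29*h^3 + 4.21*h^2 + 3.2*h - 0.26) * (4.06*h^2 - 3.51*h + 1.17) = 1.1774*h^5 + 16.0747*h^4 - 1.4458*h^3 - 7.3619*h^2 + 4.6566*h - 0.3042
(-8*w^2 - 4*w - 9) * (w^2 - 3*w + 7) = -8*w^4 + 20*w^3 - 53*w^2 - w - 63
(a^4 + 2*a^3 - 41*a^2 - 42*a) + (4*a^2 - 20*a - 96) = a^4 + 2*a^3 - 37*a^2 - 62*a - 96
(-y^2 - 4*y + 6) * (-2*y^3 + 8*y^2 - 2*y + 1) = 2*y^5 - 42*y^3 + 55*y^2 - 16*y + 6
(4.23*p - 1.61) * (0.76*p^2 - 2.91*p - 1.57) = 3.2148*p^3 - 13.5329*p^2 - 1.956*p + 2.5277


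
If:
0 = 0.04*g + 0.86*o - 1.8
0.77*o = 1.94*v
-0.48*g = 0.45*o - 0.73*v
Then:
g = -0.71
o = 2.13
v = 0.84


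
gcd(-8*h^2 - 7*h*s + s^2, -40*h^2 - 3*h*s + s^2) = -8*h + s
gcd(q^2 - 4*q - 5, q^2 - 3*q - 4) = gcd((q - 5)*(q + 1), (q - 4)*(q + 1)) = q + 1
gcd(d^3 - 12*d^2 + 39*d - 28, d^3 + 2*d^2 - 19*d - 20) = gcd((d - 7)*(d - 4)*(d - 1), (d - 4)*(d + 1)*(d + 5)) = d - 4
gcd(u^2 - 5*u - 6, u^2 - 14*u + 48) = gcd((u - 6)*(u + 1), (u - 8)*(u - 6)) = u - 6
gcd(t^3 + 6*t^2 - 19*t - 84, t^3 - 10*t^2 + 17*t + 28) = t - 4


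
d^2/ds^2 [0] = 0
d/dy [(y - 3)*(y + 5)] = 2*y + 2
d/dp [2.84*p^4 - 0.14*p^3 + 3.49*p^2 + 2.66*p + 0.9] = 11.36*p^3 - 0.42*p^2 + 6.98*p + 2.66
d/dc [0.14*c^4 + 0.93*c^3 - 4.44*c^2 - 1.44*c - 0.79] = 0.56*c^3 + 2.79*c^2 - 8.88*c - 1.44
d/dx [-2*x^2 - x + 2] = -4*x - 1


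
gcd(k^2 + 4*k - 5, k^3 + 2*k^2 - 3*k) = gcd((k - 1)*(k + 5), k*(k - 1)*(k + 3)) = k - 1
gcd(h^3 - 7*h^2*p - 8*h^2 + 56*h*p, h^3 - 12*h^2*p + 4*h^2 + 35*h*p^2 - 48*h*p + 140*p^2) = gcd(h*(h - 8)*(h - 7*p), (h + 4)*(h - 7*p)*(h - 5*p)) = -h + 7*p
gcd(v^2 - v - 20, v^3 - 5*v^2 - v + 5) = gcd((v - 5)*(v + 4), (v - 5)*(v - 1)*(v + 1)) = v - 5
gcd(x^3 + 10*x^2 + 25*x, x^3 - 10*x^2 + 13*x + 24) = 1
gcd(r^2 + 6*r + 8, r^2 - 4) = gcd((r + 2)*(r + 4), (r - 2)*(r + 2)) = r + 2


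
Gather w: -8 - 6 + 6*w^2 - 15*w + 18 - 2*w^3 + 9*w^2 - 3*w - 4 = -2*w^3 + 15*w^2 - 18*w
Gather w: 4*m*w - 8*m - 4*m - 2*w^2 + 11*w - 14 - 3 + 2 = -12*m - 2*w^2 + w*(4*m + 11) - 15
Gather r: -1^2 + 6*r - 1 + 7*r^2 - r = 7*r^2 + 5*r - 2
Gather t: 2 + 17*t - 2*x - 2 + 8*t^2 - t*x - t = 8*t^2 + t*(16 - x) - 2*x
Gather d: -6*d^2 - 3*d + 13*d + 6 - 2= -6*d^2 + 10*d + 4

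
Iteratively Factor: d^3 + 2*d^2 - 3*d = (d + 3)*(d^2 - d) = (d - 1)*(d + 3)*(d)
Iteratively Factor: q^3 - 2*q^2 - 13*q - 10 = (q + 1)*(q^2 - 3*q - 10) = (q - 5)*(q + 1)*(q + 2)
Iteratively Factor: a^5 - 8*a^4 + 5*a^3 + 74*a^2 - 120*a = (a - 5)*(a^4 - 3*a^3 - 10*a^2 + 24*a) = (a - 5)*(a - 2)*(a^3 - a^2 - 12*a) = (a - 5)*(a - 2)*(a + 3)*(a^2 - 4*a) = a*(a - 5)*(a - 2)*(a + 3)*(a - 4)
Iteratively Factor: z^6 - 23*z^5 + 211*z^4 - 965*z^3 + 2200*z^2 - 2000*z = (z)*(z^5 - 23*z^4 + 211*z^3 - 965*z^2 + 2200*z - 2000) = z*(z - 5)*(z^4 - 18*z^3 + 121*z^2 - 360*z + 400) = z*(z - 5)^2*(z^3 - 13*z^2 + 56*z - 80) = z*(z - 5)^2*(z - 4)*(z^2 - 9*z + 20) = z*(z - 5)^2*(z - 4)^2*(z - 5)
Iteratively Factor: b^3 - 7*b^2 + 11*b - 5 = (b - 1)*(b^2 - 6*b + 5) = (b - 5)*(b - 1)*(b - 1)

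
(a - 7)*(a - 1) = a^2 - 8*a + 7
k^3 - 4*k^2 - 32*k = k*(k - 8)*(k + 4)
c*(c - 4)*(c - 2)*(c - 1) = c^4 - 7*c^3 + 14*c^2 - 8*c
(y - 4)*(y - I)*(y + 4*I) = y^3 - 4*y^2 + 3*I*y^2 + 4*y - 12*I*y - 16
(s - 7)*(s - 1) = s^2 - 8*s + 7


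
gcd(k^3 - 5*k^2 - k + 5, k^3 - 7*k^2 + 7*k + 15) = k^2 - 4*k - 5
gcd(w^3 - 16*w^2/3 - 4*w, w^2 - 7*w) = w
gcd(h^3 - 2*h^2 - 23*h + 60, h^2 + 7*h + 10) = h + 5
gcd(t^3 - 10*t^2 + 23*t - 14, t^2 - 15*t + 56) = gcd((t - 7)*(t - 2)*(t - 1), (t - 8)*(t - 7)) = t - 7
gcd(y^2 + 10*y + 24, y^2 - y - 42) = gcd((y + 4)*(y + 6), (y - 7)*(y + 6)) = y + 6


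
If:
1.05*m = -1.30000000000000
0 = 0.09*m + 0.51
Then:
No Solution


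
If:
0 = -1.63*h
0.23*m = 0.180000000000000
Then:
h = 0.00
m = 0.78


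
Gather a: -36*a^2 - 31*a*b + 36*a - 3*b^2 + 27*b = -36*a^2 + a*(36 - 31*b) - 3*b^2 + 27*b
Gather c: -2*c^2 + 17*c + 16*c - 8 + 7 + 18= -2*c^2 + 33*c + 17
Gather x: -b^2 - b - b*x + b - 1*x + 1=-b^2 + x*(-b - 1) + 1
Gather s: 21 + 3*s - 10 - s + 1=2*s + 12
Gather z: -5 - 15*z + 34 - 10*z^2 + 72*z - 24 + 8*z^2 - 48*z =-2*z^2 + 9*z + 5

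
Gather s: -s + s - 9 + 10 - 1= 0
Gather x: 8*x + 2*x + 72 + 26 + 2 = 10*x + 100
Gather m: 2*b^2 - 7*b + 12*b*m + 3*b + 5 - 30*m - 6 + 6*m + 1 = 2*b^2 - 4*b + m*(12*b - 24)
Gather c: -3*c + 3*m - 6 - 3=-3*c + 3*m - 9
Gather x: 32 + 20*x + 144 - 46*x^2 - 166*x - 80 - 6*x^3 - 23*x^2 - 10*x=-6*x^3 - 69*x^2 - 156*x + 96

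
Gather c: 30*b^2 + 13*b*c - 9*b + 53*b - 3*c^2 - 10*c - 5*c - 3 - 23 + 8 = 30*b^2 + 44*b - 3*c^2 + c*(13*b - 15) - 18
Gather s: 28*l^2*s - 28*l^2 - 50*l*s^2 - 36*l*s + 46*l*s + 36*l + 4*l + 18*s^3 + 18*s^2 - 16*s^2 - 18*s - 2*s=-28*l^2 + 40*l + 18*s^3 + s^2*(2 - 50*l) + s*(28*l^2 + 10*l - 20)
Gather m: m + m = 2*m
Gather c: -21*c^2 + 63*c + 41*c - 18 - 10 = -21*c^2 + 104*c - 28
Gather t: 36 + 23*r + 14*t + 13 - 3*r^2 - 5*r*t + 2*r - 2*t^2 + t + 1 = -3*r^2 + 25*r - 2*t^2 + t*(15 - 5*r) + 50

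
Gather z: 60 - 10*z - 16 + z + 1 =45 - 9*z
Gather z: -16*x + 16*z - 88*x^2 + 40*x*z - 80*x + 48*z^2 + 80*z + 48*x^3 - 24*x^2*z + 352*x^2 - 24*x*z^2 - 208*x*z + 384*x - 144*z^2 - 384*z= 48*x^3 + 264*x^2 + 288*x + z^2*(-24*x - 96) + z*(-24*x^2 - 168*x - 288)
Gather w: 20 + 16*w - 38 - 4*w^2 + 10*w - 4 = -4*w^2 + 26*w - 22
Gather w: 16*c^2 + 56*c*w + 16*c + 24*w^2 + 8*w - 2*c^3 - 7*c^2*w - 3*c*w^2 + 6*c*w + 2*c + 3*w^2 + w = -2*c^3 + 16*c^2 + 18*c + w^2*(27 - 3*c) + w*(-7*c^2 + 62*c + 9)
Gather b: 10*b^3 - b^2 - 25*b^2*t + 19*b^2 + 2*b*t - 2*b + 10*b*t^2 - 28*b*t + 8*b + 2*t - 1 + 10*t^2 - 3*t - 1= 10*b^3 + b^2*(18 - 25*t) + b*(10*t^2 - 26*t + 6) + 10*t^2 - t - 2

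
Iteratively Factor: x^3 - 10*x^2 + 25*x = (x)*(x^2 - 10*x + 25) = x*(x - 5)*(x - 5)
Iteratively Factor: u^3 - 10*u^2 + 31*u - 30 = (u - 2)*(u^2 - 8*u + 15) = (u - 3)*(u - 2)*(u - 5)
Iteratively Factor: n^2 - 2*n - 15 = (n + 3)*(n - 5)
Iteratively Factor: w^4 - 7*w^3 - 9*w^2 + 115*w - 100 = (w - 5)*(w^3 - 2*w^2 - 19*w + 20) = (w - 5)*(w - 1)*(w^2 - w - 20) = (w - 5)*(w - 1)*(w + 4)*(w - 5)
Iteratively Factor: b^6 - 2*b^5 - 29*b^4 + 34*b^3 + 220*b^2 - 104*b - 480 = (b - 5)*(b^5 + 3*b^4 - 14*b^3 - 36*b^2 + 40*b + 96) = (b - 5)*(b + 2)*(b^4 + b^3 - 16*b^2 - 4*b + 48) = (b - 5)*(b + 2)*(b + 4)*(b^3 - 3*b^2 - 4*b + 12) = (b - 5)*(b - 3)*(b + 2)*(b + 4)*(b^2 - 4) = (b - 5)*(b - 3)*(b + 2)^2*(b + 4)*(b - 2)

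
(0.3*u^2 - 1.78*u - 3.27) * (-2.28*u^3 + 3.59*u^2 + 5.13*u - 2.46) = -0.684*u^5 + 5.1354*u^4 + 2.6044*u^3 - 21.6087*u^2 - 12.3963*u + 8.0442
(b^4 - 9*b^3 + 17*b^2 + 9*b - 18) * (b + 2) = b^5 - 7*b^4 - b^3 + 43*b^2 - 36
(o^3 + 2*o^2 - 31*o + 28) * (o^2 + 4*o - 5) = o^5 + 6*o^4 - 28*o^3 - 106*o^2 + 267*o - 140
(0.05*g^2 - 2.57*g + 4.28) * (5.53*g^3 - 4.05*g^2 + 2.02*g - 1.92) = 0.2765*g^5 - 14.4146*g^4 + 34.1779*g^3 - 22.6214*g^2 + 13.58*g - 8.2176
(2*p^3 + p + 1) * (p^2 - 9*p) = 2*p^5 - 18*p^4 + p^3 - 8*p^2 - 9*p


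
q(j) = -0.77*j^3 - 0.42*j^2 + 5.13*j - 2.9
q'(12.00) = -337.59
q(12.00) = -1332.38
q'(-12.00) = -317.43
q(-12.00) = 1205.62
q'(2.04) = -6.20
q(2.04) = -0.72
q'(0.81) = 2.93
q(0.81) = 0.57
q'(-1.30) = 2.32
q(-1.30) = -8.59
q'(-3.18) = -15.56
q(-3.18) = 1.30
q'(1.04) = 1.76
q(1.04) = 1.11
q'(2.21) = -8.01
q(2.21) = -1.93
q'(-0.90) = 4.01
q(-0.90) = -7.30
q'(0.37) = 4.50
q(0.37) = -1.10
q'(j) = -2.31*j^2 - 0.84*j + 5.13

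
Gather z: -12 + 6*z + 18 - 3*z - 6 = 3*z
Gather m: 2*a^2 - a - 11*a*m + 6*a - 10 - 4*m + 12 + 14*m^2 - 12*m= 2*a^2 + 5*a + 14*m^2 + m*(-11*a - 16) + 2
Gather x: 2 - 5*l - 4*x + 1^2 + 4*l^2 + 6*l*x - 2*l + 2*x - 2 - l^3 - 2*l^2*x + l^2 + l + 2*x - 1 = -l^3 + 5*l^2 - 6*l + x*(-2*l^2 + 6*l)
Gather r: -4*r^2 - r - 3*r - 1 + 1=-4*r^2 - 4*r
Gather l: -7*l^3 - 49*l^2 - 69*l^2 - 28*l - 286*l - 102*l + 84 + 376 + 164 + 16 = -7*l^3 - 118*l^2 - 416*l + 640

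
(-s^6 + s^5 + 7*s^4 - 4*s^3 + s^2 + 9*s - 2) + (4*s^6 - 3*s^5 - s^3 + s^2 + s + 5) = 3*s^6 - 2*s^5 + 7*s^4 - 5*s^3 + 2*s^2 + 10*s + 3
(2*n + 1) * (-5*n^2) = -10*n^3 - 5*n^2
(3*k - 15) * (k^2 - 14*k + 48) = 3*k^3 - 57*k^2 + 354*k - 720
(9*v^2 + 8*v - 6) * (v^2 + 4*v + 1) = 9*v^4 + 44*v^3 + 35*v^2 - 16*v - 6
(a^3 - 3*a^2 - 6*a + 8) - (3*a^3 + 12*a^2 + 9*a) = -2*a^3 - 15*a^2 - 15*a + 8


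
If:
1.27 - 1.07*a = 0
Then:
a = 1.19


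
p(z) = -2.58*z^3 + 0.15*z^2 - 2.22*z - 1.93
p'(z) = -7.74*z^2 + 0.3*z - 2.22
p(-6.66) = 781.66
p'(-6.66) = -347.53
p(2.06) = -28.42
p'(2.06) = -34.45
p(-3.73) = 142.33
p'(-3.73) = -111.02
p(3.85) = -155.49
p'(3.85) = -115.79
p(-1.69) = 14.70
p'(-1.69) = -24.83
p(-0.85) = 1.65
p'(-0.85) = -8.07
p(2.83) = -65.49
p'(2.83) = -63.36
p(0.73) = -4.47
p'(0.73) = -6.13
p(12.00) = -4465.21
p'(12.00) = -1113.18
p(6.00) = -567.13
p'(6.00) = -279.06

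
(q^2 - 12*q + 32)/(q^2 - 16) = (q - 8)/(q + 4)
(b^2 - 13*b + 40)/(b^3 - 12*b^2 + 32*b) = (b - 5)/(b*(b - 4))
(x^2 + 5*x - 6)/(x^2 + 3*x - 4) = (x + 6)/(x + 4)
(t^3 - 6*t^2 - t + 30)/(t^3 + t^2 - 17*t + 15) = (t^2 - 3*t - 10)/(t^2 + 4*t - 5)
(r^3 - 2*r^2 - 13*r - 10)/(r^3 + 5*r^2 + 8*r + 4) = (r - 5)/(r + 2)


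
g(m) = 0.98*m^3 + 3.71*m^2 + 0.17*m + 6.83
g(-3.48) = 9.87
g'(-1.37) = -4.48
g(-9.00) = -408.61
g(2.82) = 58.79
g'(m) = 2.94*m^2 + 7.42*m + 0.17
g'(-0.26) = -1.56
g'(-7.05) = 93.98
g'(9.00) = 305.09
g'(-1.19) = -4.50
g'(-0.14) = -0.81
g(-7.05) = -153.37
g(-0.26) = 7.02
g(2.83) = 59.24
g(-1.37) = 11.04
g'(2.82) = 44.47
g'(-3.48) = 9.95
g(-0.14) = 6.88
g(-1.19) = 10.23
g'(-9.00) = 171.53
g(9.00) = 1023.29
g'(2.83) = 44.71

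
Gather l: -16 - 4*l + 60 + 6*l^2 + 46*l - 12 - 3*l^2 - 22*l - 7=3*l^2 + 20*l + 25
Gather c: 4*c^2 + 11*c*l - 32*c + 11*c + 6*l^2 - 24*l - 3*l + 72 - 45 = 4*c^2 + c*(11*l - 21) + 6*l^2 - 27*l + 27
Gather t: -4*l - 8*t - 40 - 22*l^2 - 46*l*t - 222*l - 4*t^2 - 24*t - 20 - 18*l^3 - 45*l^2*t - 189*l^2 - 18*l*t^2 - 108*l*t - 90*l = -18*l^3 - 211*l^2 - 316*l + t^2*(-18*l - 4) + t*(-45*l^2 - 154*l - 32) - 60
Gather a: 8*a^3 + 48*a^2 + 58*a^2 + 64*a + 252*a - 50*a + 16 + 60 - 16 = 8*a^3 + 106*a^2 + 266*a + 60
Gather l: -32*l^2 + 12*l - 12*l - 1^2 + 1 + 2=2 - 32*l^2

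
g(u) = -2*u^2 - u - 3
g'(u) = -4*u - 1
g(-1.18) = -4.60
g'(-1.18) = 3.72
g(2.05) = -13.46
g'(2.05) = -9.20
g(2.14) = -14.30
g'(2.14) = -9.56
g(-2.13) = -9.94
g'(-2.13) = 7.52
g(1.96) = -12.64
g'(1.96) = -8.84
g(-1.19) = -4.64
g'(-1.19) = 3.76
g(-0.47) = -2.97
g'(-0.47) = 0.88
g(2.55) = -18.56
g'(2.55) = -11.20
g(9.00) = -174.00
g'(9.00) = -37.00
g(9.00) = -174.00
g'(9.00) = -37.00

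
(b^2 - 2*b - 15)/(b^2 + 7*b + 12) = (b - 5)/(b + 4)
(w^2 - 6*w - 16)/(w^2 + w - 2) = (w - 8)/(w - 1)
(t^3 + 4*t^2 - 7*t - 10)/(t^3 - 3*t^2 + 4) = (t + 5)/(t - 2)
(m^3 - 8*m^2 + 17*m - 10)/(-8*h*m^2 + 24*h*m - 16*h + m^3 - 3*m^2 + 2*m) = (5 - m)/(8*h - m)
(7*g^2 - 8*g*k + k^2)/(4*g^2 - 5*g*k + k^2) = (7*g - k)/(4*g - k)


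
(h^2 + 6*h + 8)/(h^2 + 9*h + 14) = (h + 4)/(h + 7)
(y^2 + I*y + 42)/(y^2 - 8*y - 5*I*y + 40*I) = (y^2 + I*y + 42)/(y^2 - 8*y - 5*I*y + 40*I)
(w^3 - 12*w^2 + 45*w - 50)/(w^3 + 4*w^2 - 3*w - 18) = (w^2 - 10*w + 25)/(w^2 + 6*w + 9)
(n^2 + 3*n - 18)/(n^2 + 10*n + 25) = (n^2 + 3*n - 18)/(n^2 + 10*n + 25)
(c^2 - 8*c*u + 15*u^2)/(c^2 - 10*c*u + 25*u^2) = (-c + 3*u)/(-c + 5*u)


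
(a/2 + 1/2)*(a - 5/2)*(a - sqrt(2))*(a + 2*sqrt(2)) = a^4/2 - 3*a^3/4 + sqrt(2)*a^3/2 - 13*a^2/4 - 3*sqrt(2)*a^2/4 - 5*sqrt(2)*a/4 + 3*a + 5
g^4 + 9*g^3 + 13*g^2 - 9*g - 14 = (g - 1)*(g + 1)*(g + 2)*(g + 7)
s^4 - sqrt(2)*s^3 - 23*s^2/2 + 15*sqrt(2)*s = s*(s - 2*sqrt(2))*(s - 3*sqrt(2)/2)*(s + 5*sqrt(2)/2)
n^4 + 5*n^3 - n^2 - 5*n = n*(n - 1)*(n + 1)*(n + 5)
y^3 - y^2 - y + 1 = (y - 1)^2*(y + 1)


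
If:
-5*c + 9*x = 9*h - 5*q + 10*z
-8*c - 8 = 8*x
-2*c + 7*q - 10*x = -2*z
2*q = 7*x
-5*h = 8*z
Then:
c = -9/8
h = 13/4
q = 7/16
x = 1/8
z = -65/32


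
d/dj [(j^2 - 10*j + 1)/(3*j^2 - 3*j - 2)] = (27*j^2 - 10*j + 23)/(9*j^4 - 18*j^3 - 3*j^2 + 12*j + 4)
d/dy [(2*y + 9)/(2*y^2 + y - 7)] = (4*y^2 + 2*y - (2*y + 9)*(4*y + 1) - 14)/(2*y^2 + y - 7)^2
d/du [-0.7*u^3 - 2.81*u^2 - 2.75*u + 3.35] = -2.1*u^2 - 5.62*u - 2.75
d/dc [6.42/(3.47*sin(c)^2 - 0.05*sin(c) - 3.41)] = (0.321 - 44.5548*sin(c))*cos(c)/(-3.47*sin(c)^2 + 0.05*sin(c) + 3.41)^2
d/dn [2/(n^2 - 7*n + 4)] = 2*(7 - 2*n)/(n^2 - 7*n + 4)^2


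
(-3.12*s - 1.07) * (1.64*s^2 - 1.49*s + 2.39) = -5.1168*s^3 + 2.894*s^2 - 5.8625*s - 2.5573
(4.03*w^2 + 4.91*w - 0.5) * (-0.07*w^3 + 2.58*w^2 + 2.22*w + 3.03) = -0.2821*w^5 + 10.0537*w^4 + 21.6494*w^3 + 21.8211*w^2 + 13.7673*w - 1.515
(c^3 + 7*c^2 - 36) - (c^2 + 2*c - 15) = c^3 + 6*c^2 - 2*c - 21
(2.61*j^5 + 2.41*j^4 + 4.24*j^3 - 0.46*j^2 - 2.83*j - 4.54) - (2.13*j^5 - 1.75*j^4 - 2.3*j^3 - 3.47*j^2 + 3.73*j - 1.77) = 0.48*j^5 + 4.16*j^4 + 6.54*j^3 + 3.01*j^2 - 6.56*j - 2.77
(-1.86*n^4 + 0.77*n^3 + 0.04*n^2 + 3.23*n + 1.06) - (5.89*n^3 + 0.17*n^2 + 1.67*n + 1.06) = -1.86*n^4 - 5.12*n^3 - 0.13*n^2 + 1.56*n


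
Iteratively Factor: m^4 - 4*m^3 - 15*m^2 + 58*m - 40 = (m + 4)*(m^3 - 8*m^2 + 17*m - 10) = (m - 2)*(m + 4)*(m^2 - 6*m + 5) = (m - 2)*(m - 1)*(m + 4)*(m - 5)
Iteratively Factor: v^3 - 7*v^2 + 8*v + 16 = (v + 1)*(v^2 - 8*v + 16) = (v - 4)*(v + 1)*(v - 4)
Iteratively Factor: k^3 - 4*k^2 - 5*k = (k + 1)*(k^2 - 5*k) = k*(k + 1)*(k - 5)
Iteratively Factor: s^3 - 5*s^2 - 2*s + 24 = (s - 3)*(s^2 - 2*s - 8) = (s - 4)*(s - 3)*(s + 2)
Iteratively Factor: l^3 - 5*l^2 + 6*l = (l - 3)*(l^2 - 2*l) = (l - 3)*(l - 2)*(l)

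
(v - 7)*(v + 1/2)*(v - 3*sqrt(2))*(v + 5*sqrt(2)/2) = v^4 - 13*v^3/2 - sqrt(2)*v^3/2 - 37*v^2/2 + 13*sqrt(2)*v^2/4 + 7*sqrt(2)*v/4 + 195*v/2 + 105/2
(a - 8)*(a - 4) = a^2 - 12*a + 32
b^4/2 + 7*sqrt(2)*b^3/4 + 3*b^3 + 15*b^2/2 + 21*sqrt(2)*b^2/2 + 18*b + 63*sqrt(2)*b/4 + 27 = (b/2 + sqrt(2))*(b + 3)^2*(b + 3*sqrt(2)/2)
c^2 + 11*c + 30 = (c + 5)*(c + 6)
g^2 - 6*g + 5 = (g - 5)*(g - 1)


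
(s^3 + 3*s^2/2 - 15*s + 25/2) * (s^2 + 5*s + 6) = s^5 + 13*s^4/2 - 3*s^3/2 - 107*s^2/2 - 55*s/2 + 75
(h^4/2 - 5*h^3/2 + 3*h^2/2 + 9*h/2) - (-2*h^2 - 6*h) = h^4/2 - 5*h^3/2 + 7*h^2/2 + 21*h/2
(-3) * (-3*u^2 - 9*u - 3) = 9*u^2 + 27*u + 9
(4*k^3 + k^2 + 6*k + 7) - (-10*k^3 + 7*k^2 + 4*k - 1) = 14*k^3 - 6*k^2 + 2*k + 8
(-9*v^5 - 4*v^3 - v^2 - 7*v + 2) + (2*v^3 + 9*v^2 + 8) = -9*v^5 - 2*v^3 + 8*v^2 - 7*v + 10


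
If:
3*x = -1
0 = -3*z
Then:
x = -1/3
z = 0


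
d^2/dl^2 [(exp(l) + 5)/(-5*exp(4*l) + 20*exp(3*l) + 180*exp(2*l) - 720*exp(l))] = 9*(-exp(7*l) - 4*exp(6*l) + 52*exp(5*l) + 256*exp(4*l) - 1200*exp(3*l) - 2816*exp(2*l) + 8640*exp(l) - 11520)*exp(-l)/(5*(exp(9*l) - 12*exp(8*l) - 60*exp(7*l) + 1232*exp(6*l) - 1296*exp(5*l) - 39744*exp(4*l) + 139968*exp(3*l) + 311040*exp(2*l) - 2239488*exp(l) + 2985984))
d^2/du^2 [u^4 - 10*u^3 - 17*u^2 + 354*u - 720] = 12*u^2 - 60*u - 34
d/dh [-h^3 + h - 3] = 1 - 3*h^2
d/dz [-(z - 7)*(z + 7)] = -2*z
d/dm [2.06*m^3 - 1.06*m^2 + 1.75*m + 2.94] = 6.18*m^2 - 2.12*m + 1.75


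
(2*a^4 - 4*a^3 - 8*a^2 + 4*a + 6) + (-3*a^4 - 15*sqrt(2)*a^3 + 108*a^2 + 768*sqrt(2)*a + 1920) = -a^4 - 15*sqrt(2)*a^3 - 4*a^3 + 100*a^2 + 4*a + 768*sqrt(2)*a + 1926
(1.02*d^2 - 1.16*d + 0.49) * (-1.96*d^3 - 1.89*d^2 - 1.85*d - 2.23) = -1.9992*d^5 + 0.3458*d^4 - 0.655000000000001*d^3 - 1.0547*d^2 + 1.6803*d - 1.0927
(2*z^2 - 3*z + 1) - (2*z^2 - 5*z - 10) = 2*z + 11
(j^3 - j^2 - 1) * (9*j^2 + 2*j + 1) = 9*j^5 - 7*j^4 - j^3 - 10*j^2 - 2*j - 1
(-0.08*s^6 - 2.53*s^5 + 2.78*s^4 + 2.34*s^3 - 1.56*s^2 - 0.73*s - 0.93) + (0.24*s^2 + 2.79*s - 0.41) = -0.08*s^6 - 2.53*s^5 + 2.78*s^4 + 2.34*s^3 - 1.32*s^2 + 2.06*s - 1.34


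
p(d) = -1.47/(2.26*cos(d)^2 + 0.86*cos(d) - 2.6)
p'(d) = -1.47*(4.52*sin(d)*cos(d) + 0.86*sin(d))/(2.26*cos(d)^2 + 0.86*cos(d) - 2.6)^2 = -(6.6444*cos(d) + 1.2642)*sin(d)/(2.26*cos(d)^2 + 0.86*cos(d) - 2.6)^2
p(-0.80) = 1.63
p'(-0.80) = 5.18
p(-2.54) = 0.83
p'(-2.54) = -0.76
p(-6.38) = -2.97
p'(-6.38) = 3.11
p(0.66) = 2.88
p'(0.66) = -15.34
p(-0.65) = 3.04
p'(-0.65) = 16.99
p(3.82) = 0.77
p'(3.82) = -0.68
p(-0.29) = -4.91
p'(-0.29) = 24.36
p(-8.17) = 0.55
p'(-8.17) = -0.11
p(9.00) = 0.98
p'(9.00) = 0.87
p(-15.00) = 0.75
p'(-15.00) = -0.65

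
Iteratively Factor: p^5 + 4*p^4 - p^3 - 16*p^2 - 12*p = (p + 2)*(p^4 + 2*p^3 - 5*p^2 - 6*p) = (p - 2)*(p + 2)*(p^3 + 4*p^2 + 3*p) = (p - 2)*(p + 2)*(p + 3)*(p^2 + p) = (p - 2)*(p + 1)*(p + 2)*(p + 3)*(p)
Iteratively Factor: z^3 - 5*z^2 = (z - 5)*(z^2) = z*(z - 5)*(z)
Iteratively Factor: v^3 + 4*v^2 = (v)*(v^2 + 4*v) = v*(v + 4)*(v)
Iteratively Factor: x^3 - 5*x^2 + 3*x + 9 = (x + 1)*(x^2 - 6*x + 9) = (x - 3)*(x + 1)*(x - 3)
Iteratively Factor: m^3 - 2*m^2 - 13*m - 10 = (m - 5)*(m^2 + 3*m + 2) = (m - 5)*(m + 2)*(m + 1)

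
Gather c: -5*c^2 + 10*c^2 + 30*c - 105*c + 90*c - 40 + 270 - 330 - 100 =5*c^2 + 15*c - 200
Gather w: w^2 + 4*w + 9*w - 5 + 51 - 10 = w^2 + 13*w + 36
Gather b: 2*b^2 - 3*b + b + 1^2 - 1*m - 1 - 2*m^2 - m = 2*b^2 - 2*b - 2*m^2 - 2*m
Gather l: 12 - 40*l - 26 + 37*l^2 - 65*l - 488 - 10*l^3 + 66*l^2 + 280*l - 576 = -10*l^3 + 103*l^2 + 175*l - 1078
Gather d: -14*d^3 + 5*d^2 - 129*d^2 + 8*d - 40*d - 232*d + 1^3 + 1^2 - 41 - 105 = -14*d^3 - 124*d^2 - 264*d - 144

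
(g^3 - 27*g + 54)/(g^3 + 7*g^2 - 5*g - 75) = (g^2 + 3*g - 18)/(g^2 + 10*g + 25)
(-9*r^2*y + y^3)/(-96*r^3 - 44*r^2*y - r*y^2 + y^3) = y*(-3*r + y)/(-32*r^2 - 4*r*y + y^2)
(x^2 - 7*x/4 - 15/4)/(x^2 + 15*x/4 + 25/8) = 2*(x - 3)/(2*x + 5)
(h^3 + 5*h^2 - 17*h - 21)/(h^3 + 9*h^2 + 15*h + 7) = (h - 3)/(h + 1)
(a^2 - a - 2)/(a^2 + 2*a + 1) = (a - 2)/(a + 1)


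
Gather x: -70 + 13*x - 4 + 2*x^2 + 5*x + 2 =2*x^2 + 18*x - 72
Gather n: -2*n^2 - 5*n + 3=-2*n^2 - 5*n + 3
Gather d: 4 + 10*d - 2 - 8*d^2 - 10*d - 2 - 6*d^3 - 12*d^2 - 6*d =-6*d^3 - 20*d^2 - 6*d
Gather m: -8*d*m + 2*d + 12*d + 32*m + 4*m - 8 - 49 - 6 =14*d + m*(36 - 8*d) - 63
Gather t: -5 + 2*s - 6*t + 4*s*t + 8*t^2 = 2*s + 8*t^2 + t*(4*s - 6) - 5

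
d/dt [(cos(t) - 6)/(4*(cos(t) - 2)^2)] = (cos(t) - 10)*sin(t)/(4*(cos(t) - 2)^3)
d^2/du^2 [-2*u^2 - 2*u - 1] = -4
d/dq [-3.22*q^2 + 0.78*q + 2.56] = 0.78 - 6.44*q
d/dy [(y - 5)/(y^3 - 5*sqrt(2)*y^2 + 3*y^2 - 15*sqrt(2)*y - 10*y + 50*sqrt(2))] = (y^3 - 5*sqrt(2)*y^2 + 3*y^2 - 15*sqrt(2)*y - 10*y + (y - 5)*(-3*y^2 - 6*y + 10*sqrt(2)*y + 10 + 15*sqrt(2)) + 50*sqrt(2))/(y^3 - 5*sqrt(2)*y^2 + 3*y^2 - 15*sqrt(2)*y - 10*y + 50*sqrt(2))^2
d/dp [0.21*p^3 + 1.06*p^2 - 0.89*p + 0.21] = 0.63*p^2 + 2.12*p - 0.89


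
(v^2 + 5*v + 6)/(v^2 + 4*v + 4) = (v + 3)/(v + 2)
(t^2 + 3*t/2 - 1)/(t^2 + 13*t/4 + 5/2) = 2*(2*t - 1)/(4*t + 5)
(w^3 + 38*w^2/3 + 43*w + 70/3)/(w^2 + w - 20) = (3*w^2 + 23*w + 14)/(3*(w - 4))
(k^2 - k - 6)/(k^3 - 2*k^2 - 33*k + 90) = (k + 2)/(k^2 + k - 30)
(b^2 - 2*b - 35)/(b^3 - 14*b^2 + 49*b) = (b + 5)/(b*(b - 7))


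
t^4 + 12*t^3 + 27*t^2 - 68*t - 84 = (t - 2)*(t + 1)*(t + 6)*(t + 7)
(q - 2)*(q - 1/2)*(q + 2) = q^3 - q^2/2 - 4*q + 2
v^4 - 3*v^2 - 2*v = v*(v - 2)*(v + 1)^2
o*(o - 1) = o^2 - o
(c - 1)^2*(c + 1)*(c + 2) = c^4 + c^3 - 3*c^2 - c + 2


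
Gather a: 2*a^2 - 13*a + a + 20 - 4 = 2*a^2 - 12*a + 16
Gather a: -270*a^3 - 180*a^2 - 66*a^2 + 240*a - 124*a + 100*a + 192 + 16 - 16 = -270*a^3 - 246*a^2 + 216*a + 192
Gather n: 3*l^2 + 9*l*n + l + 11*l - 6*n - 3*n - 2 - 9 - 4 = 3*l^2 + 12*l + n*(9*l - 9) - 15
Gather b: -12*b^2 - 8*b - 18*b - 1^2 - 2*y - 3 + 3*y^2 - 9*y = -12*b^2 - 26*b + 3*y^2 - 11*y - 4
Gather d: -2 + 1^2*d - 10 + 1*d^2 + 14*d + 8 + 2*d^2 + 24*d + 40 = 3*d^2 + 39*d + 36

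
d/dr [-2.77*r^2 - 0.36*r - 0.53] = -5.54*r - 0.36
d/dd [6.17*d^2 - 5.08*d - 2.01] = 12.34*d - 5.08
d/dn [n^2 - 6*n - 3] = 2*n - 6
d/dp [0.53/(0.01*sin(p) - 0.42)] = -0.0053*cos(p)/(0.01*sin(p) - 0.42)^2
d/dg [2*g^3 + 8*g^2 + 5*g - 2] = 6*g^2 + 16*g + 5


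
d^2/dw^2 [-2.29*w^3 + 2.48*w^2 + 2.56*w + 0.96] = 4.96 - 13.74*w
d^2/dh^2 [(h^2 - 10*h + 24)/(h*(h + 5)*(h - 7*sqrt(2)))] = 2*(h^6 - 30*h^5 - 6*h^4 + 315*sqrt(2)*h^4 - 819*sqrt(2)*h^3 - 760*h^3 - 7560*sqrt(2)*h^2 + 8856*h^2 - 12600*sqrt(2)*h + 35280*h + 58800)/(h^3*(h^6 - 21*sqrt(2)*h^5 + 15*h^5 - 315*sqrt(2)*h^4 + 369*h^4 - 2261*sqrt(2)*h^3 + 4535*h^3 - 12915*sqrt(2)*h^2 + 22050*h^2 - 51450*sqrt(2)*h + 36750*h - 85750*sqrt(2)))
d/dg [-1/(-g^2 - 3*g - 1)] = (-2*g - 3)/(g^2 + 3*g + 1)^2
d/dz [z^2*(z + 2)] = z*(3*z + 4)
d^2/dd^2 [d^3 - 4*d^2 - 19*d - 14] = 6*d - 8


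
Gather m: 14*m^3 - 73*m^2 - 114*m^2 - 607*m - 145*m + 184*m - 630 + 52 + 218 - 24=14*m^3 - 187*m^2 - 568*m - 384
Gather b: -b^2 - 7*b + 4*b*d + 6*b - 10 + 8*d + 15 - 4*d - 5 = -b^2 + b*(4*d - 1) + 4*d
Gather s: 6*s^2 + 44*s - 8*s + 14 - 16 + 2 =6*s^2 + 36*s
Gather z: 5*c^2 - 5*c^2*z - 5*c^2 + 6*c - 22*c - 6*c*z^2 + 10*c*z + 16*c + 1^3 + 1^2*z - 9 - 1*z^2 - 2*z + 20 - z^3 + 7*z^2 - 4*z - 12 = -z^3 + z^2*(6 - 6*c) + z*(-5*c^2 + 10*c - 5)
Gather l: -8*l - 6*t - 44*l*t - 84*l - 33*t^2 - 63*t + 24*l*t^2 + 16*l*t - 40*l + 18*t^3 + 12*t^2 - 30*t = l*(24*t^2 - 28*t - 132) + 18*t^3 - 21*t^2 - 99*t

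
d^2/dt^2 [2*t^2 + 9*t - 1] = 4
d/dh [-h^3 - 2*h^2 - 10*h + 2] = -3*h^2 - 4*h - 10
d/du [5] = 0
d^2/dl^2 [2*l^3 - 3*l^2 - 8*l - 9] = 12*l - 6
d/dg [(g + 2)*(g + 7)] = 2*g + 9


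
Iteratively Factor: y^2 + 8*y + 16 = (y + 4)*(y + 4)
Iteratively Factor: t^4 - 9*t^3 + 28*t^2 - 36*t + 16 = (t - 2)*(t^3 - 7*t^2 + 14*t - 8) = (t - 2)*(t - 1)*(t^2 - 6*t + 8) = (t - 2)^2*(t - 1)*(t - 4)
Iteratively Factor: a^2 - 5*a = (a)*(a - 5)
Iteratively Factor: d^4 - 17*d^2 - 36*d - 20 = (d - 5)*(d^3 + 5*d^2 + 8*d + 4) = (d - 5)*(d + 1)*(d^2 + 4*d + 4) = (d - 5)*(d + 1)*(d + 2)*(d + 2)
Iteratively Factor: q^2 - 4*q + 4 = (q - 2)*(q - 2)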